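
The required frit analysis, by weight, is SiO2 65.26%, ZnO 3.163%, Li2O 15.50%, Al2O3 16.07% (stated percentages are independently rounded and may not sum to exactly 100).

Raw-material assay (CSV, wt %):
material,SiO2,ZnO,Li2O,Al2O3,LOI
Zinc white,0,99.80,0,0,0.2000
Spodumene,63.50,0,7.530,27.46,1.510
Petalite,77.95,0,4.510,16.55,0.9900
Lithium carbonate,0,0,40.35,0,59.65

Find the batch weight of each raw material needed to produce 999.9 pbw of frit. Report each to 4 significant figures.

Batch per 999.9 pbw frit:
  Zinc white: 31.69 pbw
  Spodumene: 158.4 pbw
  Petalite: 708.1 pbw
  Lithium carbonate: 275.4 pbw
Total batch = 1174 pbw; LOI loss = 173.7 pbw; yield = 85.20%

Intermediates appear rounded off to 4 significant digits within the worked lines. Each numeric step runs at full precision all the way through — each reported figure takes exactly one rounding; the derived quantities, which include glass mass, the totals, ignition loss, four oxide percentages, yield, are computed in full precision, as written in question or answer, from the batch weights on 999.9 pbw of glass.
Target oxide masses per 999.9 pbw frit:
  SiO2: 65.26% × 999.9 = 652.5 pbw
  ZnO: 3.163% × 999.9 = 31.63 pbw
  Li2O: 15.50% × 999.9 = 155.0 pbw
  Al2O3: 16.07% × 999.9 = 160.7 pbw
Per-oxide balance check given the weights on record, for the quoted basis mass (delivered sums recover each target once rounding is allowed for):
  SiO2: 158.4·0.6350 + 708.1·0.7795 = 652.5 pbw (target 652.5 pbw)
  ZnO: 31.69·0.9980 = 31.63 pbw (target 31.63 pbw)
  Li2O: 158.4·0.07530 + 708.1·0.04510 + 275.4·0.4035 = 155.0 pbw (target 155.0 pbw)
  Al2O3: 158.4·0.2746 + 708.1·0.1655 = 160.7 pbw (target 160.7 pbw)
Glass-mass closure: the batch minus its LOI: 999.8 pbw (the targets, summed, come to 999.8 pbw; stated basis 999.9 pbw — differing by rounding only).
Batch total: Σ batch = 1174 pbw; LOI removed, Σ of batch·LOI: 173.7 pbw; yield: glass divided by total = 85.20%.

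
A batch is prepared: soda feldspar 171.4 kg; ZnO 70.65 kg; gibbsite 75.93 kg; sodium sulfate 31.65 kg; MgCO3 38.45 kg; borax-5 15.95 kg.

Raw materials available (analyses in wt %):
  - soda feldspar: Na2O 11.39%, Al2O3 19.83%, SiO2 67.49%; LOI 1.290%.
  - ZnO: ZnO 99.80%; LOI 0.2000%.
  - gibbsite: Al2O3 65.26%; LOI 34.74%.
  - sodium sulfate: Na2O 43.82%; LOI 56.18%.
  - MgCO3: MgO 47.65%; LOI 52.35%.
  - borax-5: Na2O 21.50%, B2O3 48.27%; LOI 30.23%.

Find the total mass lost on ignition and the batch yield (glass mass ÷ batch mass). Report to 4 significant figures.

LOI loss = 71.46 kg; glass = 332.6 kg; yield = 82.31%

Every computation carries full float precision at each step — values along the way appear, rounded to four significant figures, within the worked lines. A single rounding finalizes each reported result; the derived quantities (the six compositions, the totals, the yield, glass mass, ignition loss) are recomputed starting from the weights per 332.6 kg of glass in full precision, exactly as shown in problem or answer.
Per-material ignition loss:
  soda feldspar: 171.4 × 0.01290 = 2.211 kg
  ZnO: 70.65 × 0.002000 = 0.1413 kg
  gibbsite: 75.93 × 0.3474 = 26.38 kg
  sodium sulfate: 31.65 × 0.5618 = 17.78 kg
  MgCO3: 38.45 × 0.5235 = 20.13 kg
  borax-5: 15.95 × 0.3023 = 4.822 kg
Total LOI = 71.46 kg
Glass = batch − LOI = 404.0 − 71.46 = 332.6 kg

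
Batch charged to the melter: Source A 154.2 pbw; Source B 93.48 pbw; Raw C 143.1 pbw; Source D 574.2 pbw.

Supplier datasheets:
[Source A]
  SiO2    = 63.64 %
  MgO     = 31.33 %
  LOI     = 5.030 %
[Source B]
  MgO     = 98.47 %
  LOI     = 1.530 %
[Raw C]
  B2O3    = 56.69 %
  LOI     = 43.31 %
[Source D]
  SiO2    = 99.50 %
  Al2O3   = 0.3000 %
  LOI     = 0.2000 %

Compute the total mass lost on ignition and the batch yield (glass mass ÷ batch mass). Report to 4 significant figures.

Intermediates are shown rounded to four significant digits; full precision is carried all the way through. Every reported value is rounded exactly once. All derived quantities are carried in exact precision (the yield, net glass mass, the totals, ignition loss, four oxide percentages) using the weight values for 892.7 pbw of glass exactly as shown in the problem or answer text.
Loss on ignition, line by line:
  Source A: 154.2 × 0.05030 = 7.756 pbw
  Source B: 93.48 × 0.01530 = 1.430 pbw
  Raw C: 143.1 × 0.4331 = 61.98 pbw
  Source D: 574.2 × 0.002000 = 1.148 pbw
Total LOI = 72.31 pbw
Glass = batch − LOI = 965.0 − 72.31 = 892.7 pbw

LOI loss = 72.31 pbw; glass = 892.7 pbw; yield = 92.51%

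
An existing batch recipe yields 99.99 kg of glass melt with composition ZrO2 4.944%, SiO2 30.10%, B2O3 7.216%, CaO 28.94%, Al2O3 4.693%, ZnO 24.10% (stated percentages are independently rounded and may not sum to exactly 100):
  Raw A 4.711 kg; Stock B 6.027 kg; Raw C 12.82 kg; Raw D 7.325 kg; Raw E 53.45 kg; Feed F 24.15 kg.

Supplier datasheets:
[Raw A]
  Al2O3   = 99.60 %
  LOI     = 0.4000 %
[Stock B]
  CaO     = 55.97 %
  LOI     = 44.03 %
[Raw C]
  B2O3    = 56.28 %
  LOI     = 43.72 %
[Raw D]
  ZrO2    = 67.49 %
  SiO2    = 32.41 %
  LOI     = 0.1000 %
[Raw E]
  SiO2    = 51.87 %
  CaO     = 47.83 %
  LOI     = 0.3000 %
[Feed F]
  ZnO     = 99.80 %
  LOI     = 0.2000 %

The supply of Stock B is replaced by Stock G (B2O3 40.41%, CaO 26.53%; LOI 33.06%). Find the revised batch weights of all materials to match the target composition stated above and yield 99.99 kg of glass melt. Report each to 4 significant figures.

The working math holds full float precision throughout. In-progress results appear, with 4-significant-digit rounding, in the printout. Each reported figure sees exactly one rounding. All derived quantities, including yield, the totals, the six compositions, LOI, glass mass, are recomputed from the batch weights for 99.99 kg of glass in exact precision, as set out in problem or answer.
Oxide mass targets, per 99.99 kg glass melt:
  ZrO2: 4.944% × 99.99 = 4.944 kg
  SiO2: 30.10% × 99.99 = 30.10 kg
  B2O3: 7.216% × 99.99 = 7.215 kg
  CaO: 28.94% × 99.99 = 28.94 kg
  Al2O3: 4.693% × 99.99 = 4.693 kg
  ZnO: 24.10% × 99.99 = 24.10 kg
Balance tally, oxide-wise, with the batch weights as given, per the basis as stated (each sum matches its target mass net of answer rounding effects):
  ZrO2: 7.325·0.6749 = 4.944 kg (target 4.944 kg)
  SiO2: 7.325·0.3241 + 53.45·0.5187 = 30.10 kg (target 30.10 kg)
  B2O3: 12.72·0.4041 + 3.691·0.5628 = 7.217 kg (target 7.215 kg)
  CaO: 12.72·0.2653 + 53.45·0.4783 = 28.94 kg (target 28.94 kg)
  Al2O3: 4.711·0.9960 = 4.692 kg (target 4.693 kg)
  ZnO: 24.15·0.9980 = 24.10 kg (target 24.10 kg)
Glass-mass bookkeeping: net batch after ignition = 99.99 kg (the targets, summed, come to 99.98 kg; stated basis 99.99 kg — any gap is answer rounding).
Whole-batch sum: Σ batch = 106.0 kg; loss to ignition Σ batch·LOI = 6.054 kg; as yield: glass ÷ batch → 94.29%.

Revised batch per 99.99 kg glass melt:
  Raw A: 4.711 kg
  Stock G: 12.72 kg
  Raw C: 3.691 kg
  Raw D: 7.325 kg
  Raw E: 53.45 kg
  Feed F: 24.15 kg
Total batch = 106.0 kg; LOI loss = 6.054 kg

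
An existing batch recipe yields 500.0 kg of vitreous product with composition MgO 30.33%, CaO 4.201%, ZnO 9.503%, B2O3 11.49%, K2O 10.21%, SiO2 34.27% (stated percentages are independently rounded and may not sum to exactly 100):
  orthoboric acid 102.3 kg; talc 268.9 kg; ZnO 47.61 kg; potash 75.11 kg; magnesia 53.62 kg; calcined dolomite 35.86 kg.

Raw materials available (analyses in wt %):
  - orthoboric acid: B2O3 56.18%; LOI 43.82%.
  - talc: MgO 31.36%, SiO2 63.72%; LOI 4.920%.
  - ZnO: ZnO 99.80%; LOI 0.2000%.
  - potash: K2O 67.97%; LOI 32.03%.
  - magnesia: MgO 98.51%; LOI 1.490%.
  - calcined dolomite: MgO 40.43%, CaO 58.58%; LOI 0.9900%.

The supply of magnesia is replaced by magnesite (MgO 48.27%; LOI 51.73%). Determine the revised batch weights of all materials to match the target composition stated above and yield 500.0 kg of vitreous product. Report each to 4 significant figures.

Working values are shown rounded off to 4 significant digits on the page — each numeric step keeps exact precision from start to finish; every reported number carries a single rounding; derived quantities are carried at full precision (the six compositions, the yield, glass mass, ignition loss, the totals) using the weight values on 500.0 kg of glass as written in the problem or answer text.
Oxide-by-oxide targets in 500.0 kg vitreous product:
  MgO: 30.33% × 500.0 = 151.6 kg
  CaO: 4.201% × 500.0 = 21.00 kg
  ZnO: 9.503% × 500.0 = 47.52 kg
  B2O3: 11.49% × 500.0 = 57.45 kg
  K2O: 10.21% × 500.0 = 51.05 kg
  SiO2: 34.27% × 500.0 = 171.4 kg
A balance pass over the oxides, with the batch weights as given, under the basis named above (oxide sums agree with the targets modulo rounding of the values):
  MgO: 268.9·0.3136 + 109.4·0.4827 + 35.86·0.4043 = 151.6 kg (target 151.6 kg)
  CaO: 35.86·0.5858 = 21.01 kg (target 21.00 kg)
  ZnO: 47.61·0.9980 = 47.51 kg (target 47.52 kg)
  B2O3: 102.3·0.5618 = 57.47 kg (target 57.45 kg)
  K2O: 75.11·0.6797 = 51.05 kg (target 51.05 kg)
  SiO2: 268.9·0.6372 = 171.3 kg (target 171.4 kg)
Glass-mass sanity pass: Σ batch − LOI loss = 500.0 kg (per-oxide target masses sum to 500.0 kg; basis as stated: 500.0 kg — deltas are rounding alone).
Batch grand total — Σ batch = 639.2 kg; the LOI term Σ batch·LOI equals 139.2 kg; yield = glass ÷ total batch = 78.23%.

Revised batch per 500.0 kg vitreous product:
  orthoboric acid: 102.3 kg
  talc: 268.9 kg
  ZnO: 47.61 kg
  potash: 75.11 kg
  magnesite: 109.4 kg
  calcined dolomite: 35.86 kg
Total batch = 639.2 kg; LOI loss = 139.2 kg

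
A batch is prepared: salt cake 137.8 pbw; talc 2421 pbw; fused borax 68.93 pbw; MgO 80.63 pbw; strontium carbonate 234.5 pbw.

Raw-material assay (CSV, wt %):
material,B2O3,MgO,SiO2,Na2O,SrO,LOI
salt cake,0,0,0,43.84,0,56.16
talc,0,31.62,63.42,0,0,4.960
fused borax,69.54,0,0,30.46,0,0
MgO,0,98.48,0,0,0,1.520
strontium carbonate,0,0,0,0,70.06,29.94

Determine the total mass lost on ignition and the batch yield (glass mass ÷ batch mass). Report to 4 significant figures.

Working values are displayed (rounded to four significant digits) across the worked steps. Every computation holds exact precision at each step — every reported figure is rounded just once — the derived quantities are computed starting from the weights on 2674 pbw of glass at exact precision (the yield, LOI, the five compositions, net glass mass, totals) precisely as stated by the problem or the answer.
Material-by-material LOI:
  salt cake: 137.8 × 0.5616 = 77.39 pbw
  talc: 2421 × 0.04960 = 120.1 pbw
  fused borax: 68.93 × 0 = 0 pbw
  MgO: 80.63 × 0.01520 = 1.226 pbw
  strontium carbonate: 234.5 × 0.2994 = 70.21 pbw
Total LOI = 268.9 pbw
Glass = batch − LOI = 2943 − 268.9 = 2674 pbw

LOI loss = 268.9 pbw; glass = 2674 pbw; yield = 90.86%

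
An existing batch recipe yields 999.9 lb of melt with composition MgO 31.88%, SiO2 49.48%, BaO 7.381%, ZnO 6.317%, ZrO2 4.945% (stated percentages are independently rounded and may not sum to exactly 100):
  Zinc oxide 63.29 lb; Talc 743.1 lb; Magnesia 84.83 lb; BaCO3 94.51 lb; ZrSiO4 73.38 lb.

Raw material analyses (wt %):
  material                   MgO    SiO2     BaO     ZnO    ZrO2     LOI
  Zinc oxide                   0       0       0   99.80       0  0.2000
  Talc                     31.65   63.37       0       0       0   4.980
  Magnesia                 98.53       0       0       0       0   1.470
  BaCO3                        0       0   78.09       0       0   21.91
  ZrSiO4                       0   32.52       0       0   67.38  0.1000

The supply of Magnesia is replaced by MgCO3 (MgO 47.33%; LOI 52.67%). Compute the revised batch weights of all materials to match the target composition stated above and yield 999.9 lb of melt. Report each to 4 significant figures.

The working math keeps exact precision in every operation. Values along the way are shown (rounded to 4 significant digits) between the steps; a single rounding finalizes every reported value. The derived quantities are rebuilt from the batch weights per 999.9 lb of glass in full float precision (the totals, ignition loss, the yield, five oxide percentages, glass mass) as given in problem or answer.
Target oxide masses per 999.9 lb melt:
  MgO: 31.88% × 999.9 = 318.8 lb
  SiO2: 49.48% × 999.9 = 494.8 lb
  BaO: 7.381% × 999.9 = 73.80 lb
  ZnO: 6.317% × 999.9 = 63.16 lb
  ZrO2: 4.945% × 999.9 = 49.45 lb
Sums-versus-targets review applying the batch weights above, at the basis given (sums match the target masses exact up to rounding of places):
  MgO: 743.1·0.3165 + 176.6·0.4733 = 318.8 lb (target 318.8 lb)
  SiO2: 743.1·0.6337 + 73.38·0.3252 = 494.8 lb (target 494.8 lb)
  BaO: 94.51·0.7809 = 73.80 lb (target 73.80 lb)
  ZnO: 63.29·0.9980 = 63.16 lb (target 63.16 lb)
  ZrO2: 73.38·0.6738 = 49.44 lb (target 49.45 lb)
Mass balance on the glass: net batch after ignition = 1000 lb (the Σ of target masses is 999.9 lb; stated basis 999.9 lb — any gap is answer rounding).
Total batch = Σ batch = 1151 lb; Σ batch·LOI gives LOI loss = 150.9 lb; yield, glass over the total, = 86.89%.

Revised batch per 999.9 lb melt:
  Zinc oxide: 63.29 lb
  Talc: 743.1 lb
  MgCO3: 176.6 lb
  BaCO3: 94.51 lb
  ZrSiO4: 73.38 lb
Total batch = 1151 lb; LOI loss = 150.9 lb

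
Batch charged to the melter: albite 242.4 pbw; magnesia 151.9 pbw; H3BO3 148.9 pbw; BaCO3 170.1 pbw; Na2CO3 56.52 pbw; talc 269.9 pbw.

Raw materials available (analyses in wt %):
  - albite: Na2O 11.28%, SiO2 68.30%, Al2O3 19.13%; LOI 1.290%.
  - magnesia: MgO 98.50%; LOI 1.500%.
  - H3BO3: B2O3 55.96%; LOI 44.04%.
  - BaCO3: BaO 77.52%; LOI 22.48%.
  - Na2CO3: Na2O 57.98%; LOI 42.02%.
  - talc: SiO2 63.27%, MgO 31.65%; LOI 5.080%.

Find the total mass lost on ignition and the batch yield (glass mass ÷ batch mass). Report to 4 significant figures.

The intermediate values are printed, rounded to four significant digits, on the page. The working math holds full float precision in every operation. Exactly one rounding is applied to every reported figure; derived quantities (glass mass, the six compositions, LOI, the totals, yield) are re-derived in full precision using the weight values for 893.0 pbw of glass, as written in the problem or answer text.
Ignition loss by material:
  albite: 242.4 × 0.01290 = 3.127 pbw
  magnesia: 151.9 × 0.01500 = 2.279 pbw
  H3BO3: 148.9 × 0.4404 = 65.58 pbw
  BaCO3: 170.1 × 0.2248 = 38.24 pbw
  Na2CO3: 56.52 × 0.4202 = 23.75 pbw
  talc: 269.9 × 0.05080 = 13.71 pbw
Total LOI = 146.7 pbw
Glass = batch − LOI = 1040 − 146.7 = 893.0 pbw

LOI loss = 146.7 pbw; glass = 893.0 pbw; yield = 85.89%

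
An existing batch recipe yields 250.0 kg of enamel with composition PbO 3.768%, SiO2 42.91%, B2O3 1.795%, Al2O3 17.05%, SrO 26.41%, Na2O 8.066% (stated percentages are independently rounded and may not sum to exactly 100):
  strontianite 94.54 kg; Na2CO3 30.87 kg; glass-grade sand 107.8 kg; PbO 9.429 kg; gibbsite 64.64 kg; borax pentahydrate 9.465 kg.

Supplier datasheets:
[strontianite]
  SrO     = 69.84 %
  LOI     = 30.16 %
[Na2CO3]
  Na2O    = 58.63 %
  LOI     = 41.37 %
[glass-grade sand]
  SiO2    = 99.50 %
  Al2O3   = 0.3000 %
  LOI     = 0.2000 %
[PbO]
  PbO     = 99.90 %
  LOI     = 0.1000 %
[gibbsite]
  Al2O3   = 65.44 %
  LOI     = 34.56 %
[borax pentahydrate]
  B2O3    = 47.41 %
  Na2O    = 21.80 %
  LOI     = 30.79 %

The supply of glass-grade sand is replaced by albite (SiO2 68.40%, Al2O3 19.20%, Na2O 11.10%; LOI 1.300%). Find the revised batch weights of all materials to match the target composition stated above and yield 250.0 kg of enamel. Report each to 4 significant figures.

Each numeric step carries full precision all the way through. Intermediates are shown rounded to 4 significant digits when written out — every reported value is rounded a single time. All derived quantities, which include LOI, the yield, six oxide percentages, net glass mass, totals, are re-derived at exact precision, as they appear in the problem or the answer, using the weight values for 250.0 kg of glass.
Target masses of each oxide per 250.0 kg enamel:
  PbO: 3.768% × 250.0 = 9.420 kg
  SiO2: 42.91% × 250.0 = 107.3 kg
  B2O3: 1.795% × 250.0 = 4.488 kg
  Al2O3: 17.05% × 250.0 = 42.62 kg
  SrO: 26.41% × 250.0 = 66.03 kg
  Na2O: 8.066% × 250.0 = 20.17 kg
Oxide-by-oxide audit given the weights on record, per the basis as stated (delivered sums recover each target modulo rounding of the values):
  PbO: 9.429·0.9990 = 9.420 kg (target 9.420 kg)
  SiO2: 156.8·0.6840 = 107.3 kg (target 107.3 kg)
  B2O3: 9.465·0.4741 = 4.487 kg (target 4.488 kg)
  Al2O3: 156.8·0.1920 + 19.12·0.6544 = 42.62 kg (target 42.62 kg)
  SrO: 94.54·0.6984 = 66.03 kg (target 66.03 kg)
  Na2O: 1.182·0.5863 + 156.8·0.1110 + 9.465·0.2180 = 20.16 kg (target 20.17 kg)
Glass-mass closure: whole batch net of LOI = 250.0 kg (summing oxide targets gives 250.0 kg; stated basis 250.0 kg — gaps are rounding artifacts).
Batch grand total — Σ batch = 290.5 kg; LOI removed, Σ of batch·LOI: 40.57 kg; the yield ratio, glass ÷ batch: 86.04%.

Revised batch per 250.0 kg enamel:
  strontianite: 94.54 kg
  Na2CO3: 1.182 kg
  albite: 156.8 kg
  PbO: 9.429 kg
  gibbsite: 19.12 kg
  borax pentahydrate: 9.465 kg
Total batch = 290.5 kg; LOI loss = 40.57 kg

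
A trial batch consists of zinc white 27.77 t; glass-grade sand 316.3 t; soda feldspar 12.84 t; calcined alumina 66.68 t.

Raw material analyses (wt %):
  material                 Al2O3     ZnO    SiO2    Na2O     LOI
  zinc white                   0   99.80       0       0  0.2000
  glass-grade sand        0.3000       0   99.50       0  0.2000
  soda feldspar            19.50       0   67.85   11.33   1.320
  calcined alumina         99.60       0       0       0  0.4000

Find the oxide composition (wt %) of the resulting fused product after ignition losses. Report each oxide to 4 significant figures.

Working values are displayed rounded to 4 significant figures at each printed step — every computation keeps full precision throughout. Each reported value is rounded just once. The derived quantities are rebuilt in full precision (the four compositions, the yield, the totals, LOI, net glass mass) starting from the weights at 422.5 t of glass as quoted within the problem or answer text.
What the batch supplies per oxide:
  Al2O3: 316.3·0.003000 + 12.84·0.1950 + 66.68·0.9960 = 69.87 t
  ZnO: 27.77·0.9980 = 27.71 t
  SiO2: 316.3·0.9950 + 12.84·0.6785 = 323.4 t
  Na2O: 12.84·0.1133 = 1.455 t
LOI: 27.77·0.002000 + 316.3·0.002000 + 12.84·0.01320 + 66.68·0.004000 = 1.124 t
batch − LOI leaves glass = 423.6 − 1.124 = 422.5 t (matching Σ of the oxides)
percent share: oxide ÷ glass, ×100

Glass mass = 422.5 t (batch 423.6 − LOI 1.124).
Composition: Al2O3 16.54%, ZnO 6.560%, SiO2 76.56%, Na2O 0.3444%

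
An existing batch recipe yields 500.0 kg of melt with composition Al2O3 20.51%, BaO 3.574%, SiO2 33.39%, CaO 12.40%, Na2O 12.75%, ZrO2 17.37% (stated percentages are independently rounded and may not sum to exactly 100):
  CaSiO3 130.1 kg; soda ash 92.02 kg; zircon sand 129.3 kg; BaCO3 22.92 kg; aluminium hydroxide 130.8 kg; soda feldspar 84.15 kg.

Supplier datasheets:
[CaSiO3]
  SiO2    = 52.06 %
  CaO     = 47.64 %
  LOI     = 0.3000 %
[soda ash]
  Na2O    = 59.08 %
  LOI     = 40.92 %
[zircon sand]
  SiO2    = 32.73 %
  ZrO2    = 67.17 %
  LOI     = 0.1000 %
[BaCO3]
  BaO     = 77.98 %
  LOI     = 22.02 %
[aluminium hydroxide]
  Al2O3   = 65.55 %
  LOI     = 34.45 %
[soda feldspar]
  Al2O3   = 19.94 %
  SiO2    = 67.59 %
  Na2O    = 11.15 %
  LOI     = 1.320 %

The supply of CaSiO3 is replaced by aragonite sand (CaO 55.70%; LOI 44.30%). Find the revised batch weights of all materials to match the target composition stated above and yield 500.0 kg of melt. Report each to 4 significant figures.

Values along the way appear (rounded to four significant figures) at each printed step; the working math maintains exact precision in all steps — every reported result includes exactly one rounding; derived quantities (yield, net glass mass, LOI, the totals, six oxide percentages) are recomputed from the weighed amounts per 500.0 kg of glass in full precision, as written in problem or answer.
Oxide-by-oxide targets in 500.0 kg melt:
  Al2O3: 20.51% × 500.0 = 102.6 kg
  BaO: 3.574% × 500.0 = 17.87 kg
  SiO2: 33.39% × 500.0 = 167.0 kg
  CaO: 12.40% × 500.0 = 62.00 kg
  Na2O: 12.75% × 500.0 = 63.75 kg
  ZrO2: 17.37% × 500.0 = 86.85 kg
Per-oxide balance check given the weights on record, for the quoted basis mass (summed amounts equal target values once rounding is allowed for):
  Al2O3: 100.4·0.6555 + 184.4·0.1994 = 102.6 kg (target 102.6 kg)
  BaO: 22.92·0.7798 = 17.87 kg (target 17.87 kg)
  SiO2: 129.3·0.3273 + 184.4·0.6759 = 167.0 kg (target 167.0 kg)
  CaO: 111.3·0.5570 = 61.99 kg (target 62.00 kg)
  Na2O: 73.10·0.5908 + 184.4·0.1115 = 63.75 kg (target 63.75 kg)
  ZrO2: 129.3·0.6717 = 86.85 kg (target 86.85 kg)
The glass-mass cross-check: the batch minus its LOI: 500.0 kg (targets for the oxides total 500.0 kg; versus the stated basis of 500.0 kg — any gap is answer rounding).
Total batch = Σ batch = 621.4 kg; ignition loss, Σ(batch × LOI) = 121.4 kg; yield = glass ÷ total batch = 80.46%.

Revised batch per 500.0 kg melt:
  aragonite sand: 111.3 kg
  soda ash: 73.10 kg
  zircon sand: 129.3 kg
  BaCO3: 22.92 kg
  aluminium hydroxide: 100.4 kg
  soda feldspar: 184.4 kg
Total batch = 621.4 kg; LOI loss = 121.4 kg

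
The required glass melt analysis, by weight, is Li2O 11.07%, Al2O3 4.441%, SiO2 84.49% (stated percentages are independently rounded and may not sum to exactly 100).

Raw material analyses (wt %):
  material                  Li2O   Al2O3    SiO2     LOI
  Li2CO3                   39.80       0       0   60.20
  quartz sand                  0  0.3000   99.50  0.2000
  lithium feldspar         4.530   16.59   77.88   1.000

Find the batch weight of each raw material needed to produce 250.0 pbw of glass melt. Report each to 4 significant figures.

Batch per 250.0 pbw glass melt:
  Li2CO3: 62.25 pbw
  quartz sand: 162.2 pbw
  lithium feldspar: 63.99 pbw
Total batch = 288.4 pbw; LOI loss = 38.44 pbw; yield = 86.67%

Full float precision is carried at every stage; rounding to 4 significant figures applies to each mid-chain value as printed. Every reported number sees exactly one rounding. Derived quantities are carried at full float precision (glass mass, the yield, ignition loss, three oxide percentages, the totals) starting from the weights on 250.0 pbw of glass, as quoted within the problem or the answer.
Oxide mass targets, per 250.0 pbw glass melt:
  Li2O: 11.07% × 250.0 = 27.68 pbw
  Al2O3: 4.441% × 250.0 = 11.10 pbw
  SiO2: 84.49% × 250.0 = 211.2 pbw
Oxide-by-oxide audit from the weights as reported, on the stated basis (oxide sums agree with the targets given rounding of the digits):
  Li2O: 62.25·0.3980 + 63.99·0.04530 = 27.67 pbw (target 27.68 pbw)
  Al2O3: 162.2·0.003000 + 63.99·0.1659 = 11.10 pbw (target 11.10 pbw)
  SiO2: 162.2·0.9950 + 63.99·0.7788 = 211.2 pbw (target 211.2 pbw)
Glass-mass bookkeeping: net batch after ignition = 250.0 pbw (per-oxide target masses sum to 250.0 pbw; with the basis standing at 250.0 pbw — any gap is answer rounding).
Adding the batch up: Σ batch = 288.4 pbw; Σ batch·LOI gives LOI loss = 38.44 pbw; yield: glass divided by total = 86.67%.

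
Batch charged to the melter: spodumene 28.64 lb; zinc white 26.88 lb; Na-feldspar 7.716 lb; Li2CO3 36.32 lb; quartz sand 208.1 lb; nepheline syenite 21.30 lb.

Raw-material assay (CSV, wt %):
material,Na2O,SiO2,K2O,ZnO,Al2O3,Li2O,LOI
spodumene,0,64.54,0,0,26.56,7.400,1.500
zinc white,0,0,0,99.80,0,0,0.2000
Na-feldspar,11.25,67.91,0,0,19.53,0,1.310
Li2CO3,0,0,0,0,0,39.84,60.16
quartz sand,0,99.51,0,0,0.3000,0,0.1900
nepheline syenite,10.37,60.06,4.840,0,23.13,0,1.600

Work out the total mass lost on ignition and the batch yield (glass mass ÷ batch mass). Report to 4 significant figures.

The working math keeps full float precision through the solve — working values are printed, rounded to 4 significant digits, across the worked steps. Exactly one rounding is applied to every reported value; the derived quantities, which include the yield, net glass mass, six oxide percentages, LOI, totals, are recomputed in exact precision, as they appear in problem or answer, starting from the weights per 305.8 lb of glass.
LOI of each material in turn:
  spodumene: 28.64 × 0.01500 = 0.4296 lb
  zinc white: 26.88 × 0.002000 = 0.05376 lb
  Na-feldspar: 7.716 × 0.01310 = 0.1011 lb
  Li2CO3: 36.32 × 0.6016 = 21.85 lb
  quartz sand: 208.1 × 0.001900 = 0.3954 lb
  nepheline syenite: 21.30 × 0.01600 = 0.3408 lb
Total LOI = 23.17 lb
Glass = batch − LOI = 329.0 − 23.17 = 305.8 lb

LOI loss = 23.17 lb; glass = 305.8 lb; yield = 92.96%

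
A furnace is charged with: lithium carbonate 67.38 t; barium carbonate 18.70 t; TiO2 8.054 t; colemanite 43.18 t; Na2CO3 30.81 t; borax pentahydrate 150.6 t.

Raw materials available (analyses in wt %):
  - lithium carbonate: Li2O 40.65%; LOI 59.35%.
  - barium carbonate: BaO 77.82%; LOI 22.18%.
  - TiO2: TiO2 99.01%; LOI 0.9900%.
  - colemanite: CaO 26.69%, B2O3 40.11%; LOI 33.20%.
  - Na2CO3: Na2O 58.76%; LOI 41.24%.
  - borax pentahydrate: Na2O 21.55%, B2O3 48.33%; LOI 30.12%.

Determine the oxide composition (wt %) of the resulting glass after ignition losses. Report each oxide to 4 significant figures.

Glass mass = 202.1 t (batch 318.7 − LOI 116.6).
Composition: CaO 5.702%, Na2O 25.02%, B2O3 44.58%, BaO 7.200%, Li2O 13.55%, TiO2 3.946%

The intermediate values are rounded to four significant digits wherever printed. All internal work holds exact precision from first step to last. A single rounding produces every reported result — derived quantities, which include the totals, glass mass, six oxide percentages, the yield, ignition loss, are rebuilt at exact precision, as written in the question or the answer, from the weighed amounts for 202.1 t of glass.
Oxide masses out of the charge:
  CaO: 43.18·0.2669 = 11.52 t
  Na2O: 30.81·0.5876 + 150.6·0.2155 = 50.56 t
  B2O3: 43.18·0.4011 + 150.6·0.4833 = 90.10 t
  BaO: 18.70·0.7782 = 14.55 t
  Li2O: 67.38·0.4065 = 27.39 t
  TiO2: 8.054·0.9901 = 7.974 t
LOI: 67.38·0.5935 + 18.70·0.2218 + 8.054·0.009900 + 43.18·0.3320 + 30.81·0.4124 + 150.6·0.3012 = 116.6 t
The glass mass, total less LOI, = 318.7 − 116.6 = 202.1 t (= Σ oxide masses)
wt % = 100 × oxide mass / glass mass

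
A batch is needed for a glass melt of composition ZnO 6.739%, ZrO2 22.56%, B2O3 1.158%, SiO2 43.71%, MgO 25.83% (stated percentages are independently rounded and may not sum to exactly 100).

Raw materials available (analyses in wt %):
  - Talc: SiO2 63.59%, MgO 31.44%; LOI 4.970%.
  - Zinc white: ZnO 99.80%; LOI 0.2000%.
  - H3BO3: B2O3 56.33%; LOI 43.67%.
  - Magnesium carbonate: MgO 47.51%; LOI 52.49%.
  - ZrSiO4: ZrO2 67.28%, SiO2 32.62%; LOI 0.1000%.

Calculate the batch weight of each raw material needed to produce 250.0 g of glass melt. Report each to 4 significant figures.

Batch per 250.0 g glass melt:
  Talc: 128.8 g
  Zinc white: 16.88 g
  H3BO3: 5.139 g
  Magnesium carbonate: 50.66 g
  ZrSiO4: 83.83 g
Total batch = 285.3 g; LOI loss = 35.35 g; yield = 87.61%

In-progress results appear, rounded to four significant figures, within the worked lines — the working math runs at full float precision in all steps; each reported number includes exactly one rounding — all derived quantities are recomputed using the weight values for 250.0 g of glass in exact precision (glass mass, the yield, totals, ignition loss, five oxide percentages) as quoted within the problem or the answer.
The oxide mass targets at 250.0 g glass melt:
  ZnO: 6.739% × 250.0 = 16.85 g
  ZrO2: 22.56% × 250.0 = 56.40 g
  B2O3: 1.158% × 250.0 = 2.895 g
  SiO2: 43.71% × 250.0 = 109.3 g
  MgO: 25.83% × 250.0 = 64.58 g
Checking each oxide sum using the reported weights, against the basis in use (sum by sum, the targets are met inside rounding margins):
  ZnO: 16.88·0.9980 = 16.85 g (target 16.85 g)
  ZrO2: 83.83·0.6728 = 56.40 g (target 56.40 g)
  B2O3: 5.139·0.5633 = 2.895 g (target 2.895 g)
  SiO2: 128.8·0.6359 + 83.83·0.3262 = 109.2 g (target 109.3 g)
  MgO: 128.8·0.3144 + 50.66·0.4751 = 64.56 g (target 64.58 g)
Auditing the glass mass value: the batch minus its LOI: 250.0 g (the targets, summed, come to 250.0 g; the stated basis being 250.0 g — gaps are rounding artifacts).
Batch grand total — Σ batch = 285.3 g; LOI removed, Σ of batch·LOI: 35.35 g; glass ÷ batch gives a yield of 87.61%.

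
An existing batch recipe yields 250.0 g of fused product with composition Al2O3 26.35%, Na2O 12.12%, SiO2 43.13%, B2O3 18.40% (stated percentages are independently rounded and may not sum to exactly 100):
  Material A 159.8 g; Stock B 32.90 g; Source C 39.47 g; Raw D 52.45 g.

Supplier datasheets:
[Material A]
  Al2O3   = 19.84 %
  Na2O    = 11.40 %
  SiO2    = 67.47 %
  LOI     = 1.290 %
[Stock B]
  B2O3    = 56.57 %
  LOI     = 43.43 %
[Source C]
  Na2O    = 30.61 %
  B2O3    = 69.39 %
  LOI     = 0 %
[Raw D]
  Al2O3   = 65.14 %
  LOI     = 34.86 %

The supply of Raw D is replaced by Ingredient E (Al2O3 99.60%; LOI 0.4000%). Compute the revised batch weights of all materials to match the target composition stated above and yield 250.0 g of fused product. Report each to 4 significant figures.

Full precision is held at every stage; the intermediate values are displayed with 4-significant-figure rounding as written; each reported figure carries a single rounding. The derived quantities (LOI, the yield, net glass mass, totals, four oxide percentages) are carried starting from the weights at 250.0 g of glass at full float precision exactly as printed in either problem or answer.
Oxide-by-oxide targets in 250.0 g fused product:
  Al2O3: 26.35% × 250.0 = 65.88 g
  Na2O: 12.12% × 250.0 = 30.30 g
  SiO2: 43.13% × 250.0 = 107.8 g
  B2O3: 18.40% × 250.0 = 46.00 g
Oxide-by-oxide audit given the weights on record, under the basis named above (sums match the target masses up to rounding of the answer):
  Al2O3: 159.8·0.1984 + 34.31·0.9960 = 65.88 g (target 65.88 g)
  Na2O: 159.8·0.1140 + 39.47·0.3061 = 30.30 g (target 30.30 g)
  SiO2: 159.8·0.6747 = 107.8 g (target 107.8 g)
  B2O3: 32.90·0.5657 + 39.47·0.6939 = 46.00 g (target 46.00 g)
Mass balance on the glass: the batch minus its LOI: 250.0 g (the targets, summed, come to 250.0 g; versus the stated basis of 250.0 g — gaps are rounding artifacts).
Whole-batch sum: Σ batch = 266.5 g; Σ batch·LOI gives LOI loss = 16.49 g; glass ÷ batch gives a yield of 93.81%.

Revised batch per 250.0 g fused product:
  Material A: 159.8 g
  Stock B: 32.90 g
  Source C: 39.47 g
  Ingredient E: 34.31 g
Total batch = 266.5 g; LOI loss = 16.49 g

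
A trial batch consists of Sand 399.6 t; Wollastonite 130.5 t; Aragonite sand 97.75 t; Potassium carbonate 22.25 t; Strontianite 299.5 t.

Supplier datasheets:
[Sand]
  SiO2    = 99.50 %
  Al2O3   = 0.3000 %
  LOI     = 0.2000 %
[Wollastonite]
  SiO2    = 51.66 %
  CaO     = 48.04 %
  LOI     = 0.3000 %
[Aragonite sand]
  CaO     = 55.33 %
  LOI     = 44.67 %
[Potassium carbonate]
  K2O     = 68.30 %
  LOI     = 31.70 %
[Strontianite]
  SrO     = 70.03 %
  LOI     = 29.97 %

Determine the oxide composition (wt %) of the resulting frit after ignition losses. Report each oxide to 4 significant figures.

Glass mass = 807.9 t (batch 949.6 − LOI 141.7).
Composition: SiO2 57.56%, CaO 14.45%, Al2O3 0.1484%, SrO 25.96%, K2O 1.881%

In-progress results are shown, with 4-significant-digit rounding, as written — the working math carries full float precision end to end — every reported number carries a single rounding; derived quantities (glass mass, the yield, LOI, the five compositions, the totals) are re-derived from the batch weights on 807.9 t of glass at full float precision exactly as printed in question or answer.
What the batch supplies per oxide:
  SiO2: 399.6·0.9950 + 130.5·0.5166 = 465.0 t
  CaO: 130.5·0.4804 + 97.75·0.5533 = 116.8 t
  Al2O3: 399.6·0.003000 = 1.199 t
  SrO: 299.5·0.7003 = 209.7 t
  K2O: 22.25·0.6830 = 15.20 t
LOI: 399.6·0.002000 + 130.5·0.003000 + 97.75·0.4467 + 22.25·0.3170 + 299.5·0.2997 = 141.7 t
batch − LOI leaves glass = 949.6 − 141.7 = 807.9 t (equal to the oxide-mass sum)
each wt % is 100 × oxide ÷ glass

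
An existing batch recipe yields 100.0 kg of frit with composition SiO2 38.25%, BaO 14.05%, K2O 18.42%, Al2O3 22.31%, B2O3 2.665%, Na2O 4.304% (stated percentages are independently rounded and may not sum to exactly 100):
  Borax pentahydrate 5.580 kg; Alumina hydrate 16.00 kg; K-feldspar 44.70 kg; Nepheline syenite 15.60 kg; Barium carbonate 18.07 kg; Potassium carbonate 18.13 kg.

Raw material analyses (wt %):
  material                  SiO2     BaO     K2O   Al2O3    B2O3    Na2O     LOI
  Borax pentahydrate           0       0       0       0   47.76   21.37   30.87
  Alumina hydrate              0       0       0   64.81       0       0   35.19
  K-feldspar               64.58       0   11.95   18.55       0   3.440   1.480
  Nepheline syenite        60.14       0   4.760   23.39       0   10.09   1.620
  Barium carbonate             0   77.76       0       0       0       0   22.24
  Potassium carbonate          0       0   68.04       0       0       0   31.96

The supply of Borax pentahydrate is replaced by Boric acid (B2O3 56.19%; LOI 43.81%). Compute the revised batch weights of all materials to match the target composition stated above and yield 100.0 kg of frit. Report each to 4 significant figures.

Revised batch per 100.0 kg frit:
  Boric acid: 4.743 kg
  Alumina hydrate: 14.37 kg
  K-feldspar: 28.58 kg
  Nepheline syenite: 32.91 kg
  Barium carbonate: 18.07 kg
  Potassium carbonate: 19.75 kg
Total batch = 118.4 kg; LOI loss = 18.42 kg

Intermediates are displayed rounded off to 4 significant digits between the steps; all arithmetic holds full float precision at all times — every reported value takes exactly one rounding. All derived quantities, including LOI, glass mass, the yield, totals, six oxide percentages, are carried from the weighed amounts at 100.0 kg of glass in exact precision, as set out in the problem or the answer.
Target masses of each oxide per 100.0 kg frit:
  SiO2: 38.25% × 100.0 = 38.25 kg
  BaO: 14.05% × 100.0 = 14.05 kg
  K2O: 18.42% × 100.0 = 18.42 kg
  Al2O3: 22.31% × 100.0 = 22.31 kg
  B2O3: 2.665% × 100.0 = 2.665 kg
  Na2O: 4.304% × 100.0 = 4.304 kg
Verifying the oxide balance given the weights on record, relative to the basis at hand (each sum matches its target mass once rounding is allowed for):
  SiO2: 28.58·0.6458 + 32.91·0.6014 = 38.25 kg (target 38.25 kg)
  BaO: 18.07·0.7776 = 14.05 kg (target 14.05 kg)
  K2O: 28.58·0.1195 + 32.91·0.04760 + 19.75·0.6804 = 18.42 kg (target 18.42 kg)
  Al2O3: 14.37·0.6481 + 28.58·0.1855 + 32.91·0.2339 = 22.31 kg (target 22.31 kg)
  B2O3: 4.743·0.5619 = 2.665 kg (target 2.665 kg)
  Na2O: 28.58·0.03440 + 32.91·0.1009 = 4.304 kg (target 4.304 kg)
Consistency of the glass mass: total charge less LOI = 100.0 kg (summing oxide targets gives 100.0 kg; basis as stated: 100.0 kg — rounding explains the deltas).
Batch grand total — Σ batch = 118.4 kg; Σ batch·LOI gives LOI loss = 18.42 kg; glass ÷ batch gives a yield of 84.44%.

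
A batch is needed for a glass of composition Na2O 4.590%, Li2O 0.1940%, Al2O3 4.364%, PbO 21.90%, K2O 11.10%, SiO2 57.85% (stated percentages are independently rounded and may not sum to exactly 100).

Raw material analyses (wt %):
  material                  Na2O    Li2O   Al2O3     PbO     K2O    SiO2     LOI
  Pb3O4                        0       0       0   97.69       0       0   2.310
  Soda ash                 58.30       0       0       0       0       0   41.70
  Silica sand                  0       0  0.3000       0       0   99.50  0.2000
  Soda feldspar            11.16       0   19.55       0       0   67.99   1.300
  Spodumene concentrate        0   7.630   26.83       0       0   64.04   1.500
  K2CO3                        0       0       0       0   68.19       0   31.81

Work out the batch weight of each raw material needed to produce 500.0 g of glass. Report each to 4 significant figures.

Batch per 500.0 g glass:
  Pb3O4: 112.1 g
  Soda ash: 21.99 g
  Silica sand: 220.5 g
  Soda feldspar: 90.78 g
  Spodumene concentrate: 12.71 g
  K2CO3: 81.39 g
Total batch = 539.5 g; LOI loss = 39.46 g; yield = 92.69%

Values along the way appear (rounded to four significant figures) alongside each step — the whole derivation maintains exact precision all the way through; every reported value is rounded once only; derived quantities are rebuilt at full precision (ignition loss, the yield, six oxide percentages, glass mass, the totals) starting from the weights per 500.0 g of glass as quoted within the problem or the answer.
Oxide-by-oxide targets in 500.0 g glass:
  Na2O: 4.590% × 500.0 = 22.95 g
  Li2O: 0.1940% × 500.0 = 0.9700 g
  Al2O3: 4.364% × 500.0 = 21.82 g
  PbO: 21.90% × 500.0 = 109.5 g
  K2O: 11.10% × 500.0 = 55.50 g
  SiO2: 57.85% × 500.0 = 289.2 g
Balance tally, oxide-wise, given the weights on record, for the quoted basis mass (sums match the target masses inside rounding margins):
  Na2O: 21.99·0.5830 + 90.78·0.1116 = 22.95 g (target 22.95 g)
  Li2O: 12.71·0.07630 = 0.9698 g (target 0.9700 g)
  Al2O3: 220.5·0.003000 + 90.78·0.1955 + 12.71·0.2683 = 21.82 g (target 21.82 g)
  PbO: 112.1·0.9769 = 109.5 g (target 109.5 g)
  K2O: 81.39·0.6819 = 55.50 g (target 55.50 g)
  SiO2: 220.5·0.9950 + 90.78·0.6799 + 12.71·0.6404 = 289.3 g (target 289.2 g)
Auditing the glass mass value: batch Σ − ignition loss = 500.0 g (per-oxide target masses sum to 500.0 g; basis as stated: 500.0 g — any gap is answer rounding).
Summing the batch: Σ batch = 539.5 g; ignition loss, Σ(batch × LOI) = 39.46 g; glass ÷ batch gives a yield of 92.69%.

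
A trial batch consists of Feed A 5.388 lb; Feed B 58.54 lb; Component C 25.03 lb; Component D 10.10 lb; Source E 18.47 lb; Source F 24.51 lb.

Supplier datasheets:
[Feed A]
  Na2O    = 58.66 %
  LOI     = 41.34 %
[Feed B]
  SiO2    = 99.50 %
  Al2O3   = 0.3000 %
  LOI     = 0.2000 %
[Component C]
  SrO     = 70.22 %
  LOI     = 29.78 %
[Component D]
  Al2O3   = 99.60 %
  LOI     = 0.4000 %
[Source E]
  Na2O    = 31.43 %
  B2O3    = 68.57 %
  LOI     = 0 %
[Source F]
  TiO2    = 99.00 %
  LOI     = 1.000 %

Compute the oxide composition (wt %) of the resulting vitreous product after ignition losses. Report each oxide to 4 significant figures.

Glass mass = 132.0 lb (batch 142.0 − LOI 10.08).
Composition: SiO2 44.14%, TiO2 18.39%, Al2O3 7.757%, SrO 13.32%, Na2O 6.795%, B2O3 9.598%

All internal work maintains exact precision end to end. Values along the way are printed rounded to 4 significant digits at each printed step — each reported result receives exactly one rounding. Derived quantities are computed starting from the weights for 132.0 lb of glass at full precision (net glass mass, the yield, totals, LOI, six oxide percentages) as written in the problem or the answer.
Delivered oxide masses:
  SiO2: 58.54·0.9950 = 58.25 lb
  TiO2: 24.51·0.9900 = 24.26 lb
  Al2O3: 58.54·0.003000 + 10.10·0.9960 = 10.24 lb
  SrO: 25.03·0.7022 = 17.58 lb
  Na2O: 5.388·0.5866 + 18.47·0.3143 = 8.966 lb
  B2O3: 18.47·0.6857 = 12.66 lb
LOI: 5.388·0.4134 + 58.54·0.002000 + 25.03·0.2978 + 10.10·0.004000 + 24.51·0.01000 = 10.08 lb
The glass mass, total less LOI, = 142.0 − 10.08 = 132.0 lb (matching Σ of the oxides)
wt % = 100 × oxide mass / glass mass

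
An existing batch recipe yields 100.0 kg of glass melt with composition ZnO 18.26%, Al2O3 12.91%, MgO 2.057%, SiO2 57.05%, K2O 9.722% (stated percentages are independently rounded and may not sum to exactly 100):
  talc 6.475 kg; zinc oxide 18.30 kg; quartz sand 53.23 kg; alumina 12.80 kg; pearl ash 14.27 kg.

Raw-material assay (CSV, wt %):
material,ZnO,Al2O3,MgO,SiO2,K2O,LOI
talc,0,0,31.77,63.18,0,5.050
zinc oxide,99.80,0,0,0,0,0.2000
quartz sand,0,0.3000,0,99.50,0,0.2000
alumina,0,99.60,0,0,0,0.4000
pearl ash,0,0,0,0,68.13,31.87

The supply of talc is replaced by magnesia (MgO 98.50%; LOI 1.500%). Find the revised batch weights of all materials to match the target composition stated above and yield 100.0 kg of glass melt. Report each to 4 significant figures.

Every computation carries full precision all the way through; mid-chain values are displayed with 4-significant-digit rounding within the worked lines. Every reported result is rounded just once — all derived quantities are rebuilt from the weighed amounts for 100.0 kg of glass in exact precision (net glass mass, the yield, LOI, totals, the five compositions), precisely as stated by the problem or answer text.
Oxide mass targets, per 100.0 kg glass melt:
  ZnO: 18.26% × 100.0 = 18.26 kg
  Al2O3: 12.91% × 100.0 = 12.91 kg
  MgO: 2.057% × 100.0 = 2.057 kg
  SiO2: 57.05% × 100.0 = 57.05 kg
  K2O: 9.722% × 100.0 = 9.722 kg
Checking each oxide sum applying the batch weights above, per the basis as stated (every target is met by its sum net of answer rounding effects):
  ZnO: 18.30·0.9980 = 18.26 kg (target 18.26 kg)
  Al2O3: 57.34·0.003000 + 12.79·0.9960 = 12.91 kg (target 12.91 kg)
  MgO: 2.088·0.9850 = 2.057 kg (target 2.057 kg)
  SiO2: 57.34·0.9950 = 57.05 kg (target 57.05 kg)
  K2O: 14.27·0.6813 = 9.722 kg (target 9.722 kg)
Glass-mass bookkeeping: whole batch net of LOI = 100.0 kg (summing oxide targets gives 100.0 kg; the stated basis being 100.0 kg — a pure rounding effect).
Summing the batch: Σ batch = 104.8 kg; Σ batch·LOI gives LOI loss = 4.782 kg; the yield ratio, glass ÷ batch: 95.44%.

Revised batch per 100.0 kg glass melt:
  magnesia: 2.088 kg
  zinc oxide: 18.30 kg
  quartz sand: 57.34 kg
  alumina: 12.79 kg
  pearl ash: 14.27 kg
Total batch = 104.8 kg; LOI loss = 4.782 kg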